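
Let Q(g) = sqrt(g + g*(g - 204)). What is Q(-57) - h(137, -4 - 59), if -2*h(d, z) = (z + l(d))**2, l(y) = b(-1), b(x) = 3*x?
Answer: 2178 + 2*sqrt(3705) ≈ 2299.7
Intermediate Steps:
l(y) = -3 (l(y) = 3*(-1) = -3)
Q(g) = sqrt(g + g*(-204 + g))
h(d, z) = -(-3 + z)**2/2 (h(d, z) = -(z - 3)**2/2 = -(-3 + z)**2/2)
Q(-57) - h(137, -4 - 59) = sqrt(-57*(-203 - 57)) - (-1)*(-3 + (-4 - 59))**2/2 = sqrt(-57*(-260)) - (-1)*(-3 - 63)**2/2 = sqrt(14820) - (-1)*(-66)**2/2 = 2*sqrt(3705) - (-1)*4356/2 = 2*sqrt(3705) - 1*(-2178) = 2*sqrt(3705) + 2178 = 2178 + 2*sqrt(3705)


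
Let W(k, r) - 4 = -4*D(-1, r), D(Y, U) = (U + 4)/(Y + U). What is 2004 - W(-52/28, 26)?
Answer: 10024/5 ≈ 2004.8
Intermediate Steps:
D(Y, U) = (4 + U)/(U + Y)
W(k, r) = 4 - 4*(4 + r)/(-1 + r) (W(k, r) = 4 - 4*(4 + r)/(r - 1) = 4 - 4*(4 + r)/(-1 + r))
2004 - W(-52/28, 26) = 2004 - (-20)/(-1 + 26) = 2004 - (-20)/25 = 2004 - 1*(-⅘) = 2004 + ⅘ = 10024/5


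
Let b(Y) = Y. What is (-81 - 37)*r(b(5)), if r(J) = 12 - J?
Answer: -826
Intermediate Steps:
(-81 - 37)*r(b(5)) = (-81 - 37)*(12 - 1*5) = -118*(12 - 5) = -118*7 = -826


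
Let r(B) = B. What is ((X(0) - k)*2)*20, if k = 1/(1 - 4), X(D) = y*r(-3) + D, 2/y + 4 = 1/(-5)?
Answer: 1480/21 ≈ 70.476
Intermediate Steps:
y = -10/21 (y = 2/(-4 + 1/(-5)) = 2/(-4 + 1*(-1/5)) = 2/(-4 - 1/5) = 2/(-21/5) = 2*(-5/21) = -10/21 ≈ -0.47619)
X(D) = 10/7 + D (X(D) = -10/21*(-3) + D = 10/7 + D)
k = -1/3 (k = 1/(-3) = -1/3 ≈ -0.33333)
((X(0) - k)*2)*20 = (((10/7 + 0) - 1*(-1/3))*2)*20 = ((10/7 + 1/3)*2)*20 = ((37/21)*2)*20 = (74/21)*20 = 1480/21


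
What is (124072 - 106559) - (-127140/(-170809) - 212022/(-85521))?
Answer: 85259516995373/4869252163 ≈ 17510.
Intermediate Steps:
(124072 - 106559) - (-127140/(-170809) - 212022/(-85521)) = 17513 - (-127140*(-1/170809) - 212022*(-1/85521)) = 17513 - (127140/170809 + 70674/28507) = 17513 - 1*15696135246/4869252163 = 17513 - 15696135246/4869252163 = 85259516995373/4869252163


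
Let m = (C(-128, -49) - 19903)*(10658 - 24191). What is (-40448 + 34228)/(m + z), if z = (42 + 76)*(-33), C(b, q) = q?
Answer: -3110/135003261 ≈ -2.3036e-5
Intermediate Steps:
m = 270010416 (m = (-49 - 19903)*(10658 - 24191) = -19952*(-13533) = 270010416)
z = -3894 (z = 118*(-33) = -3894)
(-40448 + 34228)/(m + z) = (-40448 + 34228)/(270010416 - 3894) = -6220/270006522 = -6220*1/270006522 = -3110/135003261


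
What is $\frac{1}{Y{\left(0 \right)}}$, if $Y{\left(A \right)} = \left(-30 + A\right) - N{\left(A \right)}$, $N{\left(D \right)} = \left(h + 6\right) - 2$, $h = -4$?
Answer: $- \frac{1}{30} \approx -0.033333$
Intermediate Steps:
$N{\left(D \right)} = 0$ ($N{\left(D \right)} = \left(-4 + 6\right) - 2 = 2 - 2 = 0$)
$Y{\left(A \right)} = -30 + A$ ($Y{\left(A \right)} = \left(-30 + A\right) - 0 = \left(-30 + A\right) + 0 = -30 + A$)
$\frac{1}{Y{\left(0 \right)}} = \frac{1}{-30 + 0} = \frac{1}{-30} = - \frac{1}{30}$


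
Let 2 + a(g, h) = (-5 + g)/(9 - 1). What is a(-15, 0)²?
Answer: 81/4 ≈ 20.250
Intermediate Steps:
a(g, h) = -21/8 + g/8 (a(g, h) = -2 + (-5 + g)/(9 - 1) = -2 + (-5 + g)/8 = -2 + (-5 + g)*(⅛) = -2 + (-5/8 + g/8) = -21/8 + g/8)
a(-15, 0)² = (-21/8 + (⅛)*(-15))² = (-21/8 - 15/8)² = (-9/2)² = 81/4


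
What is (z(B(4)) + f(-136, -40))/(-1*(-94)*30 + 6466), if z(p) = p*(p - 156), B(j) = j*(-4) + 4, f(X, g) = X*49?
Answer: -2324/4643 ≈ -0.50054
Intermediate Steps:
f(X, g) = 49*X
B(j) = 4 - 4*j (B(j) = -4*j + 4 = 4 - 4*j)
z(p) = p*(-156 + p)
(z(B(4)) + f(-136, -40))/(-1*(-94)*30 + 6466) = ((4 - 4*4)*(-156 + (4 - 4*4)) + 49*(-136))/(-1*(-94)*30 + 6466) = ((4 - 16)*(-156 + (4 - 16)) - 6664)/(94*30 + 6466) = (-12*(-156 - 12) - 6664)/(2820 + 6466) = (-12*(-168) - 6664)/9286 = (2016 - 6664)*(1/9286) = -4648*1/9286 = -2324/4643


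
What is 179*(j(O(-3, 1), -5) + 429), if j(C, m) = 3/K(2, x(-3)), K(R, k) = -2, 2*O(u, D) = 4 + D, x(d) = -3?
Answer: 153045/2 ≈ 76523.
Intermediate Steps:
O(u, D) = 2 + D/2 (O(u, D) = (4 + D)/2 = 2 + D/2)
j(C, m) = -3/2 (j(C, m) = 3/(-2) = 3*(-½) = -3/2)
179*(j(O(-3, 1), -5) + 429) = 179*(-3/2 + 429) = 179*(855/2) = 153045/2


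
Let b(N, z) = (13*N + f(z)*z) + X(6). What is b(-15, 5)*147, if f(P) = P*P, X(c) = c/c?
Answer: -10143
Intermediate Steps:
X(c) = 1
f(P) = P²
b(N, z) = 1 + z³ + 13*N (b(N, z) = (13*N + z²*z) + 1 = (13*N + z³) + 1 = (z³ + 13*N) + 1 = 1 + z³ + 13*N)
b(-15, 5)*147 = (1 + 5³ + 13*(-15))*147 = (1 + 125 - 195)*147 = -69*147 = -10143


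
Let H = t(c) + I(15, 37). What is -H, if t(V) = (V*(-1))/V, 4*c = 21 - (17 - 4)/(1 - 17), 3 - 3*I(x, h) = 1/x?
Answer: 1/45 ≈ 0.022222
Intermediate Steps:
I(x, h) = 1 - 1/(3*x)
c = 349/64 (c = (21 - (17 - 4)/(1 - 17))/4 = (21 - 13/(-16))/4 = (21 - 13*(-1)/16)/4 = (21 - 1*(-13/16))/4 = (21 + 13/16)/4 = (¼)*(349/16) = 349/64 ≈ 5.4531)
t(V) = -1 (t(V) = (-V)/V = -1)
H = -1/45 (H = -1 + (-⅓ + 15)/15 = -1 + (1/15)*(44/3) = -1 + 44/45 = -1/45 ≈ -0.022222)
-H = -1*(-1/45) = 1/45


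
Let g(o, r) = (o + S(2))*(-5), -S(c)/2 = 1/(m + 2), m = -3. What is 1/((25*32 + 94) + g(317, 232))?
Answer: -1/701 ≈ -0.0014265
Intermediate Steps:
S(c) = 2 (S(c) = -2/(-3 + 2) = -2/(-1) = -2*(-1) = 2)
g(o, r) = -10 - 5*o (g(o, r) = (o + 2)*(-5) = (2 + o)*(-5) = -10 - 5*o)
1/((25*32 + 94) + g(317, 232)) = 1/((25*32 + 94) + (-10 - 5*317)) = 1/((800 + 94) + (-10 - 1585)) = 1/(894 - 1595) = 1/(-701) = -1/701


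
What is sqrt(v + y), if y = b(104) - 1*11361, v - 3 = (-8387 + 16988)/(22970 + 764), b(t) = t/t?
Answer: I*sqrt(6397225263758)/23734 ≈ 106.57*I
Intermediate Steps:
b(t) = 1
v = 79803/23734 (v = 3 + (-8387 + 16988)/(22970 + 764) = 3 + 8601/23734 = 79803/23734 ≈ 3.3624)
y = -11360 (y = 1 - 1*11361 = 1 - 11361 = -11360)
sqrt(v + y) = sqrt(79803/23734 - 11360) = sqrt(-269538437/23734) = I*sqrt(6397225263758)/23734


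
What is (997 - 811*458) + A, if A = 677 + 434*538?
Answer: -136272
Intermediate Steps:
A = 234169 (A = 677 + 233492 = 234169)
(997 - 811*458) + A = (997 - 811*458) + 234169 = (997 - 371438) + 234169 = -370441 + 234169 = -136272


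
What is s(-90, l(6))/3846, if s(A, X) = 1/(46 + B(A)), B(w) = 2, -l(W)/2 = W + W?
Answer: 1/184608 ≈ 5.4169e-6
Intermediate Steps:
l(W) = -4*W (l(W) = -2*(W + W) = -4*W)
s(A, X) = 1/48 (s(A, X) = 1/(46 + 2) = 1/48)
s(-90, l(6))/3846 = (1/48)/3846 = (1/48)*(1/3846) = 1/184608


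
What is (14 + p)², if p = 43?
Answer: 3249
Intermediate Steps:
(14 + p)² = (14 + 43)² = 57² = 3249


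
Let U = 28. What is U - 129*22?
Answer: -2810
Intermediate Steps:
U - 129*22 = 28 - 129*22 = 28 - 2838 = -2810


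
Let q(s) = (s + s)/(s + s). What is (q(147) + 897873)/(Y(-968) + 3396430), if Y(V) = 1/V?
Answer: 869142032/3287744239 ≈ 0.26436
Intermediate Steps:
q(s) = 1 (q(s) = (2*s)/((2*s)) = (2*s)*(1/(2*s)) = 1)
(q(147) + 897873)/(Y(-968) + 3396430) = (1 + 897873)/(1/(-968) + 3396430) = 897874/(-1/968 + 3396430) = 897874/(3287744239/968) = 897874*(968/3287744239) = 869142032/3287744239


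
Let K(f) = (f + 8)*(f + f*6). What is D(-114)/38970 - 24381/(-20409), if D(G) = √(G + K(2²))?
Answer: 8127/6803 + √222/38970 ≈ 1.1950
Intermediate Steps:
K(f) = 7*f*(8 + f) (K(f) = (8 + f)*(f + 6*f) = (8 + f)*(7*f) = 7*f*(8 + f))
D(G) = √(336 + G) (D(G) = √(G + 7*2²*(8 + 2²)) = √(G + 7*4*(8 + 4)) = √(G + 7*4*12) = √(G + 336) = √(336 + G))
D(-114)/38970 - 24381/(-20409) = √(336 - 114)/38970 - 24381/(-20409) = √222*(1/38970) - 24381*(-1/20409) = √222/38970 + 8127/6803 = 8127/6803 + √222/38970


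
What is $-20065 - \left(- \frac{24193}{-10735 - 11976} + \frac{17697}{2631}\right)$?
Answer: $- \frac{30753905385}{1532119} \approx -20073.0$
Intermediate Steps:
$-20065 - \left(- \frac{24193}{-10735 - 11976} + \frac{17697}{2631}\right) = -20065 - \left(- \frac{24193}{-22711} + 17697 \cdot \frac{1}{2631}\right) = -20065 - \left(\left(-24193\right) \left(- \frac{1}{22711}\right) + \frac{5899}{877}\right) = -20065 - \left(\frac{1861}{1747} + \frac{5899}{877}\right) = -20065 - \frac{11937650}{1532119} = - \frac{30753905385}{1532119}$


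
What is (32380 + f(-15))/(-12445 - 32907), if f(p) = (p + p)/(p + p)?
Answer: -32381/45352 ≈ -0.71399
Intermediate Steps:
f(p) = 1 (f(p) = (2*p)/((2*p)) = (2*p)*(1/(2*p)) = 1)
(32380 + f(-15))/(-12445 - 32907) = (32380 + 1)/(-12445 - 32907) = 32381/(-45352) = 32381*(-1/45352) = -32381/45352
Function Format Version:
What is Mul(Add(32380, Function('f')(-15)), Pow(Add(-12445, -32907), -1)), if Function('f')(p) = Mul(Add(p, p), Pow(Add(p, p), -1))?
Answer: Rational(-32381, 45352) ≈ -0.71399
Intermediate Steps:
Function('f')(p) = 1 (Function('f')(p) = Mul(Mul(2, p), Pow(Mul(2, p), -1)) = Mul(Mul(2, p), Mul(Rational(1, 2), Pow(p, -1))) = 1)
Mul(Add(32380, Function('f')(-15)), Pow(Add(-12445, -32907), -1)) = Mul(Add(32380, 1), Pow(Add(-12445, -32907), -1)) = Mul(32381, Pow(-45352, -1)) = Mul(32381, Rational(-1, 45352)) = Rational(-32381, 45352)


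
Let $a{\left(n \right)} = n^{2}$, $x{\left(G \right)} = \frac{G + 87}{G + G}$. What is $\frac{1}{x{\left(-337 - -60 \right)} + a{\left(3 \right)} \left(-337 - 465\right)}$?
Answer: $- \frac{277}{1999291} \approx -0.00013855$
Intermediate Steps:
$x{\left(G \right)} = \frac{87 + G}{2 G}$
$\frac{1}{x{\left(-337 - -60 \right)} + a{\left(3 \right)} \left(-337 - 465\right)} = \frac{1}{\frac{87 - 277}{2 \left(-337 - -60\right)} + 3^{2} \left(-337 - 465\right)} = \frac{1}{\frac{87 + \left(-337 + 60\right)}{2 \left(-337 + 60\right)} + 9 \left(-802\right)} = \frac{1}{\frac{87 - 277}{2 \left(-277\right)} - 7218} = \frac{1}{\frac{1}{2} \left(- \frac{1}{277}\right) \left(-190\right) - 7218} = \frac{1}{\frac{95}{277} - 7218} = \frac{1}{- \frac{1999291}{277}} = - \frac{277}{1999291}$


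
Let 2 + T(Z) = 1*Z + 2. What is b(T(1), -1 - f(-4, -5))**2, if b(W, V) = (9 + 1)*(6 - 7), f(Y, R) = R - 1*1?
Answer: 100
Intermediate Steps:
f(Y, R) = -1 + R (f(Y, R) = R - 1 = -1 + R)
T(Z) = Z (T(Z) = -2 + (1*Z + 2) = -2 + (Z + 2) = -2 + (2 + Z) = Z)
b(W, V) = -10 (b(W, V) = 10*(-1) = -10)
b(T(1), -1 - f(-4, -5))**2 = (-10)**2 = 100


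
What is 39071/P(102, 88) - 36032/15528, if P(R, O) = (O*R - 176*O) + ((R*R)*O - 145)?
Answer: -446425141/196018355 ≈ -2.2775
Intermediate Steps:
P(R, O) = -145 - 176*O + O*R + O*R² (P(R, O) = (-176*O + O*R) + (R²*O - 145) = (-176*O + O*R) + (O*R² - 145) = (-176*O + O*R) + (-145 + O*R²) = -145 - 176*O + O*R + O*R²)
39071/P(102, 88) - 36032/15528 = 39071/(-145 - 176*88 + 88*102 + 88*102²) - 36032/15528 = 39071/(-145 - 15488 + 8976 + 88*10404) - 36032*1/15528 = 39071/(-145 - 15488 + 8976 + 915552) - 4504/1941 = 39071/908895 - 4504/1941 = -446425141/196018355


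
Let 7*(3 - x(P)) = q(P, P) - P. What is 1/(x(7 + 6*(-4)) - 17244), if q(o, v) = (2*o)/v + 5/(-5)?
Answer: -7/120705 ≈ -5.7993e-5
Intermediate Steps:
q(o, v) = -1 + 2*o/v (q(o, v) = 2*o/v + 5*(-1/5) = 2*o/v - 1 = -1 + 2*o/v)
x(P) = 20/7 + P/7 (x(P) = 3 - ((-P + 2*P)/P - P)/7 = 3 - (P/P - P)/7 = 3 - (1 - P)/7 = 3 + (-1/7 + P/7) = 20/7 + P/7)
1/(x(7 + 6*(-4)) - 17244) = 1/((20/7 + (7 + 6*(-4))/7) - 17244) = 1/((20/7 + (7 - 24)/7) - 17244) = 1/((20/7 + (1/7)*(-17)) - 17244) = 1/((20/7 - 17/7) - 17244) = 1/(3/7 - 17244) = 1/(-120705/7) = -7/120705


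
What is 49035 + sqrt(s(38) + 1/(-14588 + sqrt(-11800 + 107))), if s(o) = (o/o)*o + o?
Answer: 49035 + sqrt((1108687 - 76*I*sqrt(11693))/(14588 - I*sqrt(11693))) ≈ 49044.0 - 3.0e-8*I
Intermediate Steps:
s(o) = 2*o (s(o) = 1*o + o = o + o = 2*o)
49035 + sqrt(s(38) + 1/(-14588 + sqrt(-11800 + 107))) = 49035 + sqrt(2*38 + 1/(-14588 + sqrt(-11800 + 107))) = 49035 + sqrt(76 + 1/(-14588 + sqrt(-11693))) = 49035 + sqrt(76 + 1/(-14588 + I*sqrt(11693)))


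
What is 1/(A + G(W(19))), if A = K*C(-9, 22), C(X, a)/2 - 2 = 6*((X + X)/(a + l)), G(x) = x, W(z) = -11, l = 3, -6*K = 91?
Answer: 75/4453 ≈ 0.016843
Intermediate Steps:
K = -91/6 (K = -1/6*91 = -91/6 ≈ -15.167)
C(X, a) = 4 + 24*X/(3 + a) (C(X, a) = 4 + 2*(6*((X + X)/(a + 3))) = 4 + 2*(6*((2*X)/(3 + a))) = 4 + 2*(6*(2*X/(3 + a))) = 4 + 2*(12*X/(3 + a)) = 4 + 24*X/(3 + a))
A = 5278/75 (A = -182*(3 + 22 + 6*(-9))/(3*(3 + 22)) = -182*(3 + 22 - 54)/(3*25) = -182*(-29)/(3*25) = -91/6*(-116/25) = 5278/75 ≈ 70.373)
1/(A + G(W(19))) = 1/(5278/75 - 11) = 1/(4453/75) = 75/4453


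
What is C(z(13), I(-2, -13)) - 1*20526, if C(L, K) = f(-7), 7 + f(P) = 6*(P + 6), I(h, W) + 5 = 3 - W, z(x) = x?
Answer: -20539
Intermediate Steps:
I(h, W) = -2 - W (I(h, W) = -5 + (3 - W) = -2 - W)
f(P) = 29 + 6*P (f(P) = -7 + 6*(P + 6) = -7 + 6*(6 + P) = -7 + (36 + 6*P) = 29 + 6*P)
C(L, K) = -13 (C(L, K) = 29 + 6*(-7) = 29 - 42 = -13)
C(z(13), I(-2, -13)) - 1*20526 = -13 - 1*20526 = -13 - 20526 = -20539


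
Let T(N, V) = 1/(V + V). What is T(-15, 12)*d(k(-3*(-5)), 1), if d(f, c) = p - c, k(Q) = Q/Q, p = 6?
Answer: 5/24 ≈ 0.20833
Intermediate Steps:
T(N, V) = 1/(2*V)
k(Q) = 1
d(f, c) = 6 - c
T(-15, 12)*d(k(-3*(-5)), 1) = ((½)/12)*(6 - 1*1) = ((½)*(1/12))*(6 - 1) = (1/24)*5 = 5/24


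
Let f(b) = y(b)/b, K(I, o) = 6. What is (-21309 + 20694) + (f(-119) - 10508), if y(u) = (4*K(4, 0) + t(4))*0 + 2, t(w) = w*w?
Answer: -1323639/119 ≈ -11123.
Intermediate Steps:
t(w) = w²
y(u) = 2 (y(u) = (4*6 + 4²)*0 + 2 = (24 + 16)*0 + 2 = 40*0 + 2 = 0 + 2 = 2)
f(b) = 2/b
(-21309 + 20694) + (f(-119) - 10508) = (-21309 + 20694) + (2/(-119) - 10508) = -615 + (2*(-1/119) - 10508) = -615 + (-2/119 - 10508) = -615 - 1250454/119 = -1323639/119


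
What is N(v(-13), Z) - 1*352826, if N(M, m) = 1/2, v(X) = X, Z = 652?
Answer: -705651/2 ≈ -3.5283e+5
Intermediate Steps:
N(M, m) = 1/2
N(v(-13), Z) - 1*352826 = 1/2 - 1*352826 = 1/2 - 352826 = -705651/2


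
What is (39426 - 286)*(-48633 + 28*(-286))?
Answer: -2216928740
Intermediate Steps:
(39426 - 286)*(-48633 + 28*(-286)) = 39140*(-48633 - 8008) = 39140*(-56641) = -2216928740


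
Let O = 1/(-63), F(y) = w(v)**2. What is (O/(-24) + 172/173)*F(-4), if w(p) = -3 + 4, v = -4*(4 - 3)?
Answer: 260237/261576 ≈ 0.99488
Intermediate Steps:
v = -4 (v = -4*1 = -4)
w(p) = 1
F(y) = 1 (F(y) = 1**2 = 1)
O = -1/63 ≈ -0.015873
(O/(-24) + 172/173)*F(-4) = (-1/63/(-24) + 172/173)*1 = (-1/63*(-1/24) + 172*(1/173))*1 = (1/1512 + 172/173)*1 = (260237/261576)*1 = 260237/261576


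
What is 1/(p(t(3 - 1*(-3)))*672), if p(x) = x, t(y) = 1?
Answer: 1/672 ≈ 0.0014881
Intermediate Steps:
1/(p(t(3 - 1*(-3)))*672) = 1/(1*672) = 1/672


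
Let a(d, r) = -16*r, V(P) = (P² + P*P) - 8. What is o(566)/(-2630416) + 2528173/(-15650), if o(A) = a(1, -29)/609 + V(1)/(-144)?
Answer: -186204108231229/1152648291200 ≈ -161.54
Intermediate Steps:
V(P) = -8 + 2*P² (V(P) = (P² + P²) - 8 = 2*P² - 8 = -8 + 2*P²)
o(A) = 45/56 (o(A) = -16*(-29)/609 + (-8 + 2*1²)/(-144) = 464*(1/609) + (-8 + 2*1)*(-1/144) = 16/21 + (-8 + 2)*(-1/144) = 16/21 - 6*(-1/144) = 16/21 + 1/24 = 45/56)
o(566)/(-2630416) + 2528173/(-15650) = (45/56)/(-2630416) + 2528173/(-15650) = (45/56)*(-1/2630416) + 2528173*(-1/15650) = -45/147303296 - 2528173/15650 = -186204108231229/1152648291200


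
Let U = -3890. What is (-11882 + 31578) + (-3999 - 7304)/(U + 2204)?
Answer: 33218759/1686 ≈ 19703.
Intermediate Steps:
(-11882 + 31578) + (-3999 - 7304)/(U + 2204) = (-11882 + 31578) + (-3999 - 7304)/(-3890 + 2204) = 19696 - 11303/(-1686) = 19696 - 11303*(-1/1686) = 19696 + 11303/1686 = 33218759/1686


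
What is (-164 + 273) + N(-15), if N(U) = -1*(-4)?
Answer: 113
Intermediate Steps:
N(U) = 4
(-164 + 273) + N(-15) = (-164 + 273) + 4 = 109 + 4 = 113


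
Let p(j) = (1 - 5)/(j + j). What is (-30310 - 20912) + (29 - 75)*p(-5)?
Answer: -256202/5 ≈ -51240.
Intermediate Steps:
p(j) = -2/j (p(j) = -4*1/(2*j) = -2/j)
(-30310 - 20912) + (29 - 75)*p(-5) = (-30310 - 20912) + (29 - 75)*(-2/(-5)) = -51222 - (-92)*(-1)/5 = -51222 - 46*⅖ = -51222 - 92/5 = -256202/5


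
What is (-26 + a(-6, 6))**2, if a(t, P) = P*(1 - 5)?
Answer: 2500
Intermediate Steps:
a(t, P) = -4*P (a(t, P) = P*(-4) = -4*P)
(-26 + a(-6, 6))**2 = (-26 - 4*6)**2 = (-26 - 24)**2 = (-50)**2 = 2500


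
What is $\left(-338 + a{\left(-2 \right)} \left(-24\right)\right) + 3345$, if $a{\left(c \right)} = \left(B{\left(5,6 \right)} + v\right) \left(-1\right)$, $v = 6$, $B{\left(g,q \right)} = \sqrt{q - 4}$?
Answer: $3151 + 24 \sqrt{2} \approx 3184.9$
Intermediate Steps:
$B{\left(g,q \right)} = \sqrt{-4 + q}$
$a{\left(c \right)} = -6 - \sqrt{2}$ ($a{\left(c \right)} = \left(\sqrt{-4 + 6} + 6\right) \left(-1\right) = \left(\sqrt{2} + 6\right) \left(-1\right) = \left(6 + \sqrt{2}\right) \left(-1\right) = -6 - \sqrt{2}$)
$\left(-338 + a{\left(-2 \right)} \left(-24\right)\right) + 3345 = \left(-338 + \left(-6 - \sqrt{2}\right) \left(-24\right)\right) + 3345 = \left(-338 + \left(144 + 24 \sqrt{2}\right)\right) + 3345 = \left(-194 + 24 \sqrt{2}\right) + 3345 = 3151 + 24 \sqrt{2}$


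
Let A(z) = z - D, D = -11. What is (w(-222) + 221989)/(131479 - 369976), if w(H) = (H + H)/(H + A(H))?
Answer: -96121681/103269201 ≈ -0.93079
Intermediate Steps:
A(z) = 11 + z (A(z) = z - 1*(-11) = z + 11 = 11 + z)
w(H) = 2*H/(11 + 2*H) (w(H) = (H + H)/(H + (11 + H)) = (2*H)/(11 + 2*H) = 2*H/(11 + 2*H))
(w(-222) + 221989)/(131479 - 369976) = (2*(-222)/(11 + 2*(-222)) + 221989)/(131479 - 369976) = (2*(-222)/(11 - 444) + 221989)/(-238497) = (2*(-222)/(-433) + 221989)*(-1/238497) = (2*(-222)*(-1/433) + 221989)*(-1/238497) = (444/433 + 221989)*(-1/238497) = (96121681/433)*(-1/238497) = -96121681/103269201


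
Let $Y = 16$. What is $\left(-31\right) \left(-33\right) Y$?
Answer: $16368$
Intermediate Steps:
$\left(-31\right) \left(-33\right) Y = \left(-31\right) \left(-33\right) 16 = 1023 \cdot 16 = 16368$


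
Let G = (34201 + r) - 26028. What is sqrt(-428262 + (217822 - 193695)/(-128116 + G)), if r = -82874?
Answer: I*sqrt(17616448983355877)/202817 ≈ 654.42*I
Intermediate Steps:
G = -74701 (G = (34201 - 82874) - 26028 = -48673 - 26028 = -74701)
sqrt(-428262 + (217822 - 193695)/(-128116 + G)) = sqrt(-428262 + (217822 - 193695)/(-128116 - 74701)) = sqrt(-428262 + 24127/(-202817)) = sqrt(-428262 + 24127*(-1/202817)) = sqrt(-428262 - 24127/202817) = sqrt(-86858838181/202817) = I*sqrt(17616448983355877)/202817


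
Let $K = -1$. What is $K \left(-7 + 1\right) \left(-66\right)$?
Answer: $-396$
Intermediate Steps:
$K \left(-7 + 1\right) \left(-66\right) = - (-7 + 1) \left(-66\right) = \left(-1\right) \left(-6\right) \left(-66\right) = 6 \left(-66\right) = -396$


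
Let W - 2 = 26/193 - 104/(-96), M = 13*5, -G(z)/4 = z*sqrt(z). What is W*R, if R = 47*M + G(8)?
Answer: 22768915/2316 - 119248*sqrt(2)/579 ≈ 9539.9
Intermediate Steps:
G(z) = -4*z**(3/2) (G(z) = -4*z*sqrt(z) = -4*z**(3/2))
M = 65
R = 3055 - 64*sqrt(2) (R = 47*65 - 64*sqrt(2) = 3055 - 64*sqrt(2) ≈ 2964.5)
W = 7453/2316 (W = 2 + (26/193 - 104/(-96)) = 2 + (26*(1/193) - 104*(-1/96)) = 2 + (26/193 + 13/12) = 2 + 2821/2316 = 7453/2316 ≈ 3.2180)
W*R = 7453*(3055 - 64*sqrt(2))/2316 = 22768915/2316 - 119248*sqrt(2)/579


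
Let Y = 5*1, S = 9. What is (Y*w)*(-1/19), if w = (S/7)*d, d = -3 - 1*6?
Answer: 405/133 ≈ 3.0451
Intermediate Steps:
d = -9 (d = -3 - 6 = -9)
Y = 5
w = -81/7 (w = (9/7)*(-9) = -81/7 ≈ -11.571)
(Y*w)*(-1/19) = (5*(-81/7))*(-1/19) = -(-405)/(7*19) = -405/7*(-1/19) = 405/133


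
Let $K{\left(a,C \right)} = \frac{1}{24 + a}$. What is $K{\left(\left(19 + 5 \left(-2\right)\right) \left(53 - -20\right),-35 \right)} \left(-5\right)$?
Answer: $- \frac{5}{681} \approx -0.0073421$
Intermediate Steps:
$K{\left(\left(19 + 5 \left(-2\right)\right) \left(53 - -20\right),-35 \right)} \left(-5\right) = \frac{1}{24 + \left(19 + 5 \left(-2\right)\right) \left(53 - -20\right)} \left(-5\right) = \frac{1}{24 + \left(19 - 10\right) \left(53 + 20\right)} \left(-5\right) = \frac{1}{24 + 9 \cdot 73} \left(-5\right) = \frac{1}{24 + 657} \left(-5\right) = \frac{1}{681} \left(-5\right) = - \frac{5}{681}$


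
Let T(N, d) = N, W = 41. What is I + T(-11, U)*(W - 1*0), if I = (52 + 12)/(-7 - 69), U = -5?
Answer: -8585/19 ≈ -451.84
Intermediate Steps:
I = -16/19 (I = 64/(-76) = 64*(-1/76) = -16/19 ≈ -0.84210)
I + T(-11, U)*(W - 1*0) = -16/19 - 11*(41 - 1*0) = -16/19 - 11*(41 + 0) = -16/19 - 11*41 = -16/19 - 451 = -8585/19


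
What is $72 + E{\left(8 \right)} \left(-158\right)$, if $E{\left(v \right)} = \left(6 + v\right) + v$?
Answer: $-3404$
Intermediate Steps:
$E{\left(v \right)} = 6 + 2 v$
$72 + E{\left(8 \right)} \left(-158\right) = 72 + \left(6 + 2 \cdot 8\right) \left(-158\right) = 72 + \left(6 + 16\right) \left(-158\right) = 72 + 22 \left(-158\right) = 72 - 3476 = -3404$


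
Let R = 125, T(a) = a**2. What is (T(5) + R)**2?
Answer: 22500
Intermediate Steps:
(T(5) + R)**2 = (5**2 + 125)**2 = (25 + 125)**2 = 150**2 = 22500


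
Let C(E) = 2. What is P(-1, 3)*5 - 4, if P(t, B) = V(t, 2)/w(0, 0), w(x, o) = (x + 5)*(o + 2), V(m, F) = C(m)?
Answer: -3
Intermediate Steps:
V(m, F) = 2
w(x, o) = (2 + o)*(5 + x) (w(x, o) = (5 + x)*(2 + o) = (2 + o)*(5 + x))
P(t, B) = 1/5 (P(t, B) = 2/(10 + 2*0 + 5*0 + 0*0) = 2/(10 + 0 + 0 + 0) = 2/10 = 2*(1/10) = 1/5)
P(-1, 3)*5 - 4 = (1/5)*5 - 4 = 1 - 4 = -3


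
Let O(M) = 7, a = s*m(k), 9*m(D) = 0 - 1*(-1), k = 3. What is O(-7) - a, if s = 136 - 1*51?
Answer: -22/9 ≈ -2.4444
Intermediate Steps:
m(D) = ⅑ (m(D) = (0 - 1*(-1))/9 = (0 + 1)/9 = (⅑)*1 = ⅑)
s = 85 (s = 136 - 51 = 85)
a = 85/9 (a = 85*(⅑) = 85/9 ≈ 9.4444)
O(-7) - a = 7 - 1*85/9 = 7 - 85/9 = -22/9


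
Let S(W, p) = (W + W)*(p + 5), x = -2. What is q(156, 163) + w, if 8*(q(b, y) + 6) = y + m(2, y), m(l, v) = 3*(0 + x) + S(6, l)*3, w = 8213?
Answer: 66065/8 ≈ 8258.1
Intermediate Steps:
S(W, p) = 2*W*(5 + p) (S(W, p) = (2*W)*(5 + p) = 2*W*(5 + p))
m(l, v) = 174 + 36*l (m(l, v) = 3*(0 - 2) + (2*6*(5 + l))*3 = 3*(-2) + (60 + 12*l)*3 = -6 + (180 + 36*l) = 174 + 36*l)
q(b, y) = 99/4 + y/8 (q(b, y) = -6 + (y + (174 + 36*2))/8 = -6 + (y + (174 + 72))/8 = -6 + (y + 246)/8 = -6 + (246 + y)/8 = -6 + (123/4 + y/8) = 99/4 + y/8)
q(156, 163) + w = (99/4 + (1/8)*163) + 8213 = (99/4 + 163/8) + 8213 = 361/8 + 8213 = 66065/8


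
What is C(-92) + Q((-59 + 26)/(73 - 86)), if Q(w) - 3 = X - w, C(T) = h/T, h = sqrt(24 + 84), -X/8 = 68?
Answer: -7066/13 - 3*sqrt(3)/46 ≈ -543.65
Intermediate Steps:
X = -544 (X = -8*68 = -544)
h = 6*sqrt(3) (h = sqrt(108) = 6*sqrt(3) ≈ 10.392)
C(T) = 6*sqrt(3)/T (C(T) = (6*sqrt(3))/T = 6*sqrt(3)/T)
Q(w) = -541 - w (Q(w) = 3 + (-544 - w) = -541 - w)
C(-92) + Q((-59 + 26)/(73 - 86)) = 6*sqrt(3)/(-92) + (-541 - (-59 + 26)/(73 - 86)) = 6*sqrt(3)*(-1/92) + (-541 - (-33)/(-13)) = -3*sqrt(3)/46 + (-541 - (-33)*(-1)/13) = -3*sqrt(3)/46 + (-541 - 1*33/13) = -3*sqrt(3)/46 + (-541 - 33/13) = -3*sqrt(3)/46 - 7066/13 = -7066/13 - 3*sqrt(3)/46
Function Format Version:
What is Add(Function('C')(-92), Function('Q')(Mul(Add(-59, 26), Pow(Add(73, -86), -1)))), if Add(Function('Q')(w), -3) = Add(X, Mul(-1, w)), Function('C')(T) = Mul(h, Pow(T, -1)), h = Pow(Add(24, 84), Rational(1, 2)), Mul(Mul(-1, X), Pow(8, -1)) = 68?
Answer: Add(Rational(-7066, 13), Mul(Rational(-3, 46), Pow(3, Rational(1, 2)))) ≈ -543.65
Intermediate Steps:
X = -544 (X = Mul(-8, 68) = -544)
h = Mul(6, Pow(3, Rational(1, 2))) (h = Pow(108, Rational(1, 2)) = Mul(6, Pow(3, Rational(1, 2))) ≈ 10.392)
Function('C')(T) = Mul(6, Pow(3, Rational(1, 2)), Pow(T, -1)) (Function('C')(T) = Mul(Mul(6, Pow(3, Rational(1, 2))), Pow(T, -1)) = Mul(6, Pow(3, Rational(1, 2)), Pow(T, -1)))
Function('Q')(w) = Add(-541, Mul(-1, w)) (Function('Q')(w) = Add(3, Add(-544, Mul(-1, w))) = Add(-541, Mul(-1, w)))
Add(Function('C')(-92), Function('Q')(Mul(Add(-59, 26), Pow(Add(73, -86), -1)))) = Add(Mul(6, Pow(3, Rational(1, 2)), Pow(-92, -1)), Add(-541, Mul(-1, Mul(Add(-59, 26), Pow(Add(73, -86), -1))))) = Add(Mul(6, Pow(3, Rational(1, 2)), Rational(-1, 92)), Add(-541, Mul(-1, Mul(-33, Pow(-13, -1))))) = Add(Mul(Rational(-3, 46), Pow(3, Rational(1, 2))), Add(-541, Mul(-1, Mul(-33, Rational(-1, 13))))) = Add(Mul(Rational(-3, 46), Pow(3, Rational(1, 2))), Add(-541, Mul(-1, Rational(33, 13)))) = Add(Mul(Rational(-3, 46), Pow(3, Rational(1, 2))), Add(-541, Rational(-33, 13))) = Add(Mul(Rational(-3, 46), Pow(3, Rational(1, 2))), Rational(-7066, 13)) = Add(Rational(-7066, 13), Mul(Rational(-3, 46), Pow(3, Rational(1, 2))))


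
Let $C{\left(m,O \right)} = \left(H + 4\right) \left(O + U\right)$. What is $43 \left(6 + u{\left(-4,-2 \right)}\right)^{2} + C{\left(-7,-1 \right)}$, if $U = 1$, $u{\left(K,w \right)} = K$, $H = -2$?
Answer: $172$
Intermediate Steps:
$C{\left(m,O \right)} = 2 + 2 O$ ($C{\left(m,O \right)} = \left(-2 + 4\right) \left(O + 1\right) = 2 \left(1 + O\right) = 2 + 2 O$)
$43 \left(6 + u{\left(-4,-2 \right)}\right)^{2} + C{\left(-7,-1 \right)} = 43 \left(6 - 4\right)^{2} + \left(2 + 2 \left(-1\right)\right) = 43 \cdot 2^{2} + \left(2 - 2\right) = 43 \cdot 4 + 0 = 172 + 0 = 172$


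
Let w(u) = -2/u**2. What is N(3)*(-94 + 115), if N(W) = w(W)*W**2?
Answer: -42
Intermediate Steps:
w(u) = -2/u**2
N(W) = -2 (N(W) = (-2/W**2)*W**2 = -2)
N(3)*(-94 + 115) = -2*(-94 + 115) = -2*21 = -42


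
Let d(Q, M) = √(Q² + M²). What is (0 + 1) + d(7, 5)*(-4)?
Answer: 1 - 4*√74 ≈ -33.409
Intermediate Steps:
d(Q, M) = √(M² + Q²)
(0 + 1) + d(7, 5)*(-4) = (0 + 1) + √(5² + 7²)*(-4) = 1 + √(25 + 49)*(-4) = 1 + √74*(-4) = 1 - 4*√74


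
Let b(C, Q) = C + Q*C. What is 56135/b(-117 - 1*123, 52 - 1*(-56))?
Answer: -103/48 ≈ -2.1458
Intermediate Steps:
b(C, Q) = C + C*Q
56135/b(-117 - 1*123, 52 - 1*(-56)) = 56135/(((-117 - 1*123)*(1 + (52 - 1*(-56))))) = 56135/(((-117 - 123)*(1 + (52 + 56)))) = 56135/((-240*(1 + 108))) = 56135/((-240*109)) = 56135/(-26160) = 56135*(-1/26160) = -103/48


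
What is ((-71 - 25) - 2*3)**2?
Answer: 10404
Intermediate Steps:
((-71 - 25) - 2*3)**2 = (-96 - 6)**2 = (-102)**2 = 10404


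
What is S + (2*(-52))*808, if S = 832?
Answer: -83200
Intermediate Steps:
S + (2*(-52))*808 = 832 + (2*(-52))*808 = 832 - 104*808 = 832 - 84032 = -83200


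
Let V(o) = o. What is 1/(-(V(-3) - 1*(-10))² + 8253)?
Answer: 1/8204 ≈ 0.00012189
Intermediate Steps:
1/(-(V(-3) - 1*(-10))² + 8253) = 1/(-(-3 - 1*(-10))² + 8253) = 1/(-(-3 + 10)² + 8253) = 1/(-1*7² + 8253) = 1/(-1*49 + 8253) = 1/(-49 + 8253) = 1/8204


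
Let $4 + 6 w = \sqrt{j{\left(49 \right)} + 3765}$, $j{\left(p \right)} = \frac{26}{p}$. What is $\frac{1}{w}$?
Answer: $\frac{1176}{183727} + \frac{42 \sqrt{184511}}{183727} \approx 0.1046$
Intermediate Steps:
$w = - \frac{2}{3} + \frac{\sqrt{184511}}{42}$ ($w = - \frac{2}{3} + \frac{\sqrt{\frac{26}{49} + 3765}}{6} = - \frac{2}{3} + \frac{\sqrt{\frac{184511}{49}}}{6} = - \frac{2}{3} + \frac{\frac{1}{7} \sqrt{184511}}{6} = - \frac{2}{3} + \frac{\sqrt{184511}}{42} \approx 9.5607$)
$\frac{1}{w} = \frac{1}{- \frac{2}{3} + \frac{\sqrt{184511}}{42}}$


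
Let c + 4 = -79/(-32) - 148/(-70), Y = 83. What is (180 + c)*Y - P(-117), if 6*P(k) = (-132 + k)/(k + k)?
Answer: 1964055643/131040 ≈ 14988.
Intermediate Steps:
c = 653/1120 (c = -4 + (-79/(-32) - 148/(-70)) = -4 + (-79*(-1/32) - 148*(-1/70)) = -4 + (79/32 + 74/35) = -4 + 5133/1120 = 653/1120 ≈ 0.58304)
P(k) = (-132 + k)/(12*k) (P(k) = ((-132 + k)/(k + k))/6 = ((-132 + k)/((2*k)))/6 = ((-132 + k)*(1/(2*k)))/6 = ((-132 + k)/(2*k))/6 = (-132 + k)/(12*k))
(180 + c)*Y - P(-117) = (180 + 653/1120)*83 - (-132 - 117)/(12*(-117)) = (202253/1120)*83 - (-1)*(-249)/(12*117) = 16786999/1120 - 1*83/468 = 16786999/1120 - 83/468 = 1964055643/131040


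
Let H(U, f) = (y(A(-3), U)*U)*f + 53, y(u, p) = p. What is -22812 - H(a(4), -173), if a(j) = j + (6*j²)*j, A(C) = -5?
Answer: 26021247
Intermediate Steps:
a(j) = j + 6*j³
H(U, f) = 53 + f*U² (H(U, f) = (U*U)*f + 53 = U²*f + 53 = f*U² + 53 = 53 + f*U²)
-22812 - H(a(4), -173) = -22812 - (53 - 173*(4 + 6*4³)²) = -22812 - (53 - 173*(4 + 6*64)²) = -22812 - (53 - 173*(4 + 384)²) = -22812 - (53 - 173*388²) = -22812 - (53 - 173*150544) = -22812 - (53 - 26044112) = -22812 - 1*(-26044059) = -22812 + 26044059 = 26021247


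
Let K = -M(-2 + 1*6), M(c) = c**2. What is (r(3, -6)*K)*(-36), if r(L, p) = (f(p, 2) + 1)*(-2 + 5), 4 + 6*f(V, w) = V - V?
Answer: 576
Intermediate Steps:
f(V, w) = -2/3 (f(V, w) = -2/3 + (V - V)/6 = -2/3 + (1/6)*0 = -2/3 + 0 = -2/3)
K = -16 (K = -(-2 + 1*6)**2 = -(-2 + 6)**2 = -1*4**2 = -1*16 = -16)
r(L, p) = 1 (r(L, p) = (-2/3 + 1)*(-2 + 5) = (1/3)*3 = 1)
(r(3, -6)*K)*(-36) = (1*(-16))*(-36) = -16*(-36) = 576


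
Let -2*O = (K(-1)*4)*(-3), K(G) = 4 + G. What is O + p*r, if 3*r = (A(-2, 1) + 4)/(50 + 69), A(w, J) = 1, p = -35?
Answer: 893/51 ≈ 17.510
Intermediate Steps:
r = 5/357 (r = ((1 + 4)/(50 + 69))/3 = (5/119)/3 = (5*(1/119))/3 = (⅓)*(5/119) = 5/357 ≈ 0.014006)
O = 18 (O = -(4 - 1)*4*(-3)/2 = -3*4*(-3)/2 = -6*(-3) = -½*(-36) = 18)
O + p*r = 18 - 35*5/357 = 18 - 25/51 = 893/51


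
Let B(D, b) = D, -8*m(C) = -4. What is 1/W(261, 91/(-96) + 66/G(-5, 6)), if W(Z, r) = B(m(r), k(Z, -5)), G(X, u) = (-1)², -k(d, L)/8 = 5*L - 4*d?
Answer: 2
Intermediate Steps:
m(C) = ½ (m(C) = -⅛*(-4) = ½)
k(d, L) = -40*L + 32*d (k(d, L) = -8*(5*L - 4*d) = -8*(-4*d + 5*L) = -40*L + 32*d)
G(X, u) = 1
W(Z, r) = ½
1/W(261, 91/(-96) + 66/G(-5, 6)) = 1/(½) = 2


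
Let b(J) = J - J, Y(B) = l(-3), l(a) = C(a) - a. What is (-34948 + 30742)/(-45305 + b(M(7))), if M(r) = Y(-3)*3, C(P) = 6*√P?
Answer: 4206/45305 ≈ 0.092837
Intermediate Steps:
l(a) = -a + 6*√a (l(a) = 6*√a - a = -a + 6*√a)
Y(B) = 3 + 6*I*√3 (Y(B) = -1*(-3) + 6*√(-3) = 3 + 6*(I*√3) = 3 + 6*I*√3)
M(r) = 9 + 18*I*√3 (M(r) = (3 + 6*I*√3)*3 = 9 + 18*I*√3)
b(J) = 0
(-34948 + 30742)/(-45305 + b(M(7))) = (-34948 + 30742)/(-45305 + 0) = -4206/(-45305) = -4206*(-1/45305) = 4206/45305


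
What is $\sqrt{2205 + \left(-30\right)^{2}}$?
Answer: $3 \sqrt{345} \approx 55.723$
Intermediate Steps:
$\sqrt{2205 + \left(-30\right)^{2}} = \sqrt{2205 + 900} = \sqrt{3105} = 3 \sqrt{345}$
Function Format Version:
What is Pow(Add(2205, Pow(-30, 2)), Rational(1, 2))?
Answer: Mul(3, Pow(345, Rational(1, 2))) ≈ 55.723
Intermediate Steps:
Pow(Add(2205, Pow(-30, 2)), Rational(1, 2)) = Pow(Add(2205, 900), Rational(1, 2)) = Pow(3105, Rational(1, 2)) = Mul(3, Pow(345, Rational(1, 2)))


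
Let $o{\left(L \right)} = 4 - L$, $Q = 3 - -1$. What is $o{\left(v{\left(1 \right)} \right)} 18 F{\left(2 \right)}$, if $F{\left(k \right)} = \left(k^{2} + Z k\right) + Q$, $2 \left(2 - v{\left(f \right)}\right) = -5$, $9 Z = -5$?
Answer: $-62$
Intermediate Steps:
$Z = - \frac{5}{9}$ ($Z = \frac{1}{9} \left(-5\right) = - \frac{5}{9} \approx -0.55556$)
$Q = 4$ ($Q = 3 + 1 = 4$)
$v{\left(f \right)} = \frac{9}{2}$ ($v{\left(f \right)} = 2 - - \frac{5}{2} = 2 + \frac{5}{2} = \frac{9}{2}$)
$F{\left(k \right)} = 4 + k^{2} - \frac{5 k}{9}$ ($F{\left(k \right)} = \left(k^{2} - \frac{5 k}{9}\right) + 4 = 4 + k^{2} - \frac{5 k}{9}$)
$o{\left(v{\left(1 \right)} \right)} 18 F{\left(2 \right)} = \left(4 - \frac{9}{2}\right) 18 \left(4 + 2^{2} - \frac{10}{9}\right) = \left(4 - \frac{9}{2}\right) 18 \left(4 + 4 - \frac{10}{9}\right) = \left(- \frac{1}{2}\right) 18 \cdot \frac{62}{9} = \left(-9\right) \frac{62}{9} = -62$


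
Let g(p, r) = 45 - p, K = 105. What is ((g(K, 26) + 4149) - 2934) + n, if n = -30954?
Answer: -29799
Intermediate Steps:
((g(K, 26) + 4149) - 2934) + n = (((45 - 1*105) + 4149) - 2934) - 30954 = (((45 - 105) + 4149) - 2934) - 30954 = ((-60 + 4149) - 2934) - 30954 = (4089 - 2934) - 30954 = 1155 - 30954 = -29799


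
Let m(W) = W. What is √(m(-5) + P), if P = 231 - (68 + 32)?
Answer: 3*√14 ≈ 11.225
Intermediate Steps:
P = 131 (P = 231 - 1*100 = 231 - 100 = 131)
√(m(-5) + P) = √(-5 + 131) = √126 = 3*√14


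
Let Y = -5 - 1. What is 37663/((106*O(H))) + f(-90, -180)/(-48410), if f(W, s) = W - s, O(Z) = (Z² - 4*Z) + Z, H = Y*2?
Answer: 182154863/92366280 ≈ 1.9721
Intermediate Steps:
Y = -6
H = -12 (H = -6*2 = -12)
O(Z) = Z² - 3*Z
37663/((106*O(H))) + f(-90, -180)/(-48410) = 37663/((106*(-12*(-3 - 12)))) + (-90 - 1*(-180))/(-48410) = 37663/((106*(-12*(-15)))) + (-90 + 180)*(-1/48410) = 37663/((106*180)) + 90*(-1/48410) = 37663/19080 - 9/4841 = 182154863/92366280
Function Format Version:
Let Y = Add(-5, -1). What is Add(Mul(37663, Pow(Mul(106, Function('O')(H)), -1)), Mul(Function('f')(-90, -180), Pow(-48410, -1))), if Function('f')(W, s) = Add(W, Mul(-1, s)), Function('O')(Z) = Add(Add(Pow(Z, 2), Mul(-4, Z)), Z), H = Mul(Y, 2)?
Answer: Rational(182154863, 92366280) ≈ 1.9721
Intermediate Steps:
Y = -6
H = -12 (H = Mul(-6, 2) = -12)
Function('O')(Z) = Add(Pow(Z, 2), Mul(-3, Z))
Add(Mul(37663, Pow(Mul(106, Function('O')(H)), -1)), Mul(Function('f')(-90, -180), Pow(-48410, -1))) = Add(Mul(37663, Pow(Mul(106, Mul(-12, Add(-3, -12))), -1)), Mul(Add(-90, Mul(-1, -180)), Pow(-48410, -1))) = Add(Mul(37663, Pow(Mul(106, Mul(-12, -15)), -1)), Mul(Add(-90, 180), Rational(-1, 48410))) = Add(Mul(37663, Pow(Mul(106, 180), -1)), Mul(90, Rational(-1, 48410))) = Add(Mul(37663, Pow(19080, -1)), Rational(-9, 4841)) = Add(Mul(37663, Rational(1, 19080)), Rational(-9, 4841)) = Add(Rational(37663, 19080), Rational(-9, 4841)) = Rational(182154863, 92366280)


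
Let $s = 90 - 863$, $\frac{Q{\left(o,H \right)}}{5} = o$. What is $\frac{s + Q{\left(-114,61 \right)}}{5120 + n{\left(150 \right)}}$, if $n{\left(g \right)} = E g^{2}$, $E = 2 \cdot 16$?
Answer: $- \frac{1343}{725120} \approx -0.0018521$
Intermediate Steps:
$E = 32$
$Q{\left(o,H \right)} = 5 o$
$n{\left(g \right)} = 32 g^{2}$
$s = -773$
$\frac{s + Q{\left(-114,61 \right)}}{5120 + n{\left(150 \right)}} = \frac{-773 + 5 \left(-114\right)}{5120 + 32 \cdot 150^{2}} = \frac{-773 - 570}{5120 + 32 \cdot 22500} = - \frac{1343}{5120 + 720000} = - \frac{1343}{725120}$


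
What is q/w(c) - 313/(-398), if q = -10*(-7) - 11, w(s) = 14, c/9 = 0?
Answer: 6966/1393 ≈ 5.0007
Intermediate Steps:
c = 0 (c = 9*0 = 0)
q = 59 (q = 70 - 11 = 59)
q/w(c) - 313/(-398) = 59/14 - 313/(-398) = 59*(1/14) - 313*(-1/398) = 59/14 + 313/398 = 6966/1393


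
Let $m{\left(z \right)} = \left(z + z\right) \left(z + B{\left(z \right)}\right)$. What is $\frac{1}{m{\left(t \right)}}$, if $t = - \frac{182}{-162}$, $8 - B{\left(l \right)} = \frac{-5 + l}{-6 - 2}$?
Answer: $\frac{1458}{28301} \approx 0.051518$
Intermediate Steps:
$B{\left(l \right)} = \frac{59}{8} + \frac{l}{8}$ ($B{\left(l \right)} = 8 - \frac{-5 + l}{-6 - 2} = 8 - \frac{-5 + l}{-8} = 8 - \left(-5 + l\right) \left(- \frac{1}{8}\right) = 8 - \left(\frac{5}{8} - \frac{l}{8}\right) = 8 + \left(- \frac{5}{8} + \frac{l}{8}\right) = \frac{59}{8} + \frac{l}{8}$)
$t = \frac{91}{81}$ ($t = \left(-182\right) \left(- \frac{1}{162}\right) = \frac{91}{81} \approx 1.1235$)
$m{\left(z \right)} = 2 z \left(\frac{59}{8} + \frac{9 z}{8}\right)$ ($m{\left(z \right)} = \left(z + z\right) \left(z + \left(\frac{59}{8} + \frac{z}{8}\right)\right) = 2 z \left(\frac{59}{8} + \frac{9 z}{8}\right)$)
$\frac{1}{m{\left(t \right)}} = \frac{1}{\frac{1}{4} \cdot \frac{91}{81} \left(59 + 9 \cdot \frac{91}{81}\right)} = \frac{1}{\frac{1}{4} \cdot \frac{91}{81} \left(59 + \frac{91}{9}\right)} = \frac{1}{\frac{1}{4} \cdot \frac{91}{81} \cdot \frac{622}{9}} = \frac{1}{\frac{28301}{1458}} = \frac{1458}{28301}$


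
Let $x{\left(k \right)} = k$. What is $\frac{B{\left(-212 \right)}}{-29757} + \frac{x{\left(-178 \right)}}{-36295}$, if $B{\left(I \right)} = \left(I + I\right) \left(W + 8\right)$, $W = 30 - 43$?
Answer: $- \frac{10235522}{154290045} \approx -0.066339$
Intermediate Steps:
$W = -13$ ($W = 30 - 43 = -13$)
$B{\left(I \right)} = - 10 I$ ($B{\left(I \right)} = \left(I + I\right) \left(-13 + 8\right) = 2 I \left(-5\right) = - 10 I$)
$\frac{B{\left(-212 \right)}}{-29757} + \frac{x{\left(-178 \right)}}{-36295} = \frac{\left(-10\right) \left(-212\right)}{-29757} - \frac{178}{-36295} = 2120 \left(- \frac{1}{29757}\right) - - \frac{178}{36295} = - \frac{2120}{29757} + \frac{178}{36295} = - \frac{10235522}{154290045}$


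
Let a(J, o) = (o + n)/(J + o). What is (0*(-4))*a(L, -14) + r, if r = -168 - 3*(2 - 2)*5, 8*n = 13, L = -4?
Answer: -168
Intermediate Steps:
n = 13/8 (n = (1/8)*13 = 13/8 ≈ 1.6250)
a(J, o) = (13/8 + o)/(J + o) (a(J, o) = (o + 13/8)/(J + o) = (13/8 + o)/(J + o))
r = -168 (r = -168 - 3*0*5 = -168 - 0*5 = -168 - 1*0 = -168 + 0 = -168)
(0*(-4))*a(L, -14) + r = (0*(-4))*((13/8 - 14)/(-4 - 14)) - 168 = 0*(-99/8/(-18)) - 168 = 0*(-1/18*(-99/8)) - 168 = 0*(11/16) - 168 = 0 - 168 = -168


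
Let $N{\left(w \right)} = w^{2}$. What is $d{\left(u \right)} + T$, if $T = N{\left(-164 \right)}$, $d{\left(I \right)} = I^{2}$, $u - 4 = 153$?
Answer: $51545$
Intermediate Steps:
$u = 157$ ($u = 4 + 153 = 157$)
$T = 26896$ ($T = \left(-164\right)^{2} = 26896$)
$d{\left(u \right)} + T = 157^{2} + 26896 = 24649 + 26896 = 51545$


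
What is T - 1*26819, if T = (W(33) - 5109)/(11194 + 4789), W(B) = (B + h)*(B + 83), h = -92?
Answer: -428660030/15983 ≈ -26820.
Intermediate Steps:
W(B) = (-92 + B)*(83 + B) (W(B) = (B - 92)*(B + 83) = (-92 + B)*(83 + B))
T = -11953/15983 (T = ((-7636 + 33² - 9*33) - 5109)/(11194 + 4789) = ((-7636 + 1089 - 297) - 5109)/15983 = (-6844 - 5109)*(1/15983) = -11953*1/15983 = -11953/15983 ≈ -0.74786)
T - 1*26819 = -11953/15983 - 1*26819 = -11953/15983 - 26819 = -428660030/15983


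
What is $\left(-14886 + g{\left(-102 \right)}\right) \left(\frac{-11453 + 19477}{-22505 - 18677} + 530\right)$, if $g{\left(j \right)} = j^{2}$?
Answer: $- \frac{828730764}{349} \approx -2.3746 \cdot 10^{6}$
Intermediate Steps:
$\left(-14886 + g{\left(-102 \right)}\right) \left(\frac{-11453 + 19477}{-22505 - 18677} + 530\right) = \left(-14886 + \left(-102\right)^{2}\right) \left(\frac{-11453 + 19477}{-22505 - 18677} + 530\right) = \left(-14886 + 10404\right) \left(\frac{8024}{-41182} + 530\right) = - 4482 \left(8024 \left(- \frac{1}{41182}\right) + 530\right) = - 4482 \left(- \frac{68}{349} + 530\right) = \left(-4482\right) \frac{184902}{349} = - \frac{828730764}{349}$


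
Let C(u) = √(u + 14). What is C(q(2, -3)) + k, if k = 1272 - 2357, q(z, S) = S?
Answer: -1085 + √11 ≈ -1081.7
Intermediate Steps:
C(u) = √(14 + u)
k = -1085
C(q(2, -3)) + k = √(14 - 3) - 1085 = √11 - 1085 = -1085 + √11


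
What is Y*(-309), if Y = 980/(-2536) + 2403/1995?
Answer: -106576881/421610 ≈ -252.79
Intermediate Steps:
Y = 344909/421610 (Y = 980*(-1/2536) + 2403*(1/1995) = -245/634 + 801/665 = 344909/421610 ≈ 0.81808)
Y*(-309) = (344909/421610)*(-309) = -106576881/421610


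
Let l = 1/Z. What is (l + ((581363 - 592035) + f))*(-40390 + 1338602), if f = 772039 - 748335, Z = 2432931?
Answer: 41161053580154116/2432931 ≈ 1.6918e+10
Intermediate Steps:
f = 23704
l = 1/2432931 ≈ 4.1103e-7
(l + ((581363 - 592035) + f))*(-40390 + 1338602) = (1/2432931 + ((581363 - 592035) + 23704))*(-40390 + 1338602) = (1/2432931 + (-10672 + 23704))*1298212 = (1/2432931 + 13032)*1298212 = (31705956793/2432931)*1298212 = 41161053580154116/2432931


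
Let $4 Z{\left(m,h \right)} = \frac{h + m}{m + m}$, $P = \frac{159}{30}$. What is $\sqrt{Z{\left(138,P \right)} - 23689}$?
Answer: $\frac{i \sqrt{180452337630}}{2760} \approx 153.91 i$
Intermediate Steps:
$P = \frac{53}{10}$ ($P = 159 \cdot \frac{1}{30} = \frac{53}{10} \approx 5.3$)
$Z{\left(m,h \right)} = \frac{h + m}{8 m}$ ($Z{\left(m,h \right)} = \frac{\left(h + m\right) \frac{1}{m + m}}{4} = \frac{\left(h + m\right) \frac{1}{2 m}}{4} = \frac{\frac{1}{2} \frac{1}{m} \left(h + m\right)}{4} = \frac{h + m}{8 m}$)
$\sqrt{Z{\left(138,P \right)} - 23689} = \sqrt{\frac{\frac{53}{10} + 138}{8 \cdot 138} - 23689} = \sqrt{\frac{1}{8} \cdot \frac{1}{138} \cdot \frac{1433}{10} - 23689} = \sqrt{\frac{1433}{11040} - 23689} = \sqrt{- \frac{261525127}{11040}} = \frac{i \sqrt{180452337630}}{2760}$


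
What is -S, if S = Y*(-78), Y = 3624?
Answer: 282672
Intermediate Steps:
S = -282672 (S = 3624*(-78) = -282672)
-S = -1*(-282672) = 282672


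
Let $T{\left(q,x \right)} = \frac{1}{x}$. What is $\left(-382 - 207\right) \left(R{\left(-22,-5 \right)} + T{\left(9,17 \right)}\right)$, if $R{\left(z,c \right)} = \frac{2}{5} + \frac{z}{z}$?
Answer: $- \frac{73036}{85} \approx -859.25$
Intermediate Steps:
$R{\left(z,c \right)} = \frac{7}{5}$ ($R{\left(z,c \right)} = 2 \cdot \frac{1}{5} + 1 = \frac{2}{5} + 1 = \frac{7}{5}$)
$\left(-382 - 207\right) \left(R{\left(-22,-5 \right)} + T{\left(9,17 \right)}\right) = \left(-382 - 207\right) \left(\frac{7}{5} + \frac{1}{17}\right) = - 589 \left(\frac{7}{5} + \frac{1}{17}\right) = \left(-589\right) \frac{124}{85} = - \frac{73036}{85}$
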